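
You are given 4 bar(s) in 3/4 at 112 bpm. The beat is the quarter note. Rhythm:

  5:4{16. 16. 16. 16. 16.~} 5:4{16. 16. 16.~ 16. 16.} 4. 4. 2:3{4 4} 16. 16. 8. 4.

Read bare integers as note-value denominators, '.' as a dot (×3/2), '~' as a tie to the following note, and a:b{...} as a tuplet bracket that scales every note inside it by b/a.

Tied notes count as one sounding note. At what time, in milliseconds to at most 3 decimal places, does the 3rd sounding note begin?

note 3 onset = 3/5b = 321.429ms

1. 0.0ms @ 0 + 160.714ms (3/10)
2. 160.714ms @ 3/10 + 160.714ms (3/10)
3. 321.429ms @ 3/5 + 160.714ms (3/10)
4. 482.143ms @ 9/10 + 160.714ms (3/10)
5. 642.857ms @ 6/5 + 321.429ms (3/5)
6. 964.286ms @ 9/5 + 160.714ms (3/10)
7. 1125.0ms @ 21/10 + 321.429ms (3/5)
8. 1446.429ms @ 27/10 + 160.714ms (3/10)
9. 1607.143ms @ 3 + 803.571ms (3/2)
10. 2410.714ms @ 9/2 + 803.571ms (3/2)
11. 3214.286ms @ 6 + 803.571ms (3/2)
12. 4017.857ms @ 15/2 + 803.571ms (3/2)
13. 4821.429ms @ 9 + 200.893ms (3/8)
14. 5022.321ms @ 75/8 + 200.893ms (3/8)
15. 5223.214ms @ 39/4 + 401.786ms (3/4)
16. 5625.0ms @ 21/2 + 803.571ms (3/2)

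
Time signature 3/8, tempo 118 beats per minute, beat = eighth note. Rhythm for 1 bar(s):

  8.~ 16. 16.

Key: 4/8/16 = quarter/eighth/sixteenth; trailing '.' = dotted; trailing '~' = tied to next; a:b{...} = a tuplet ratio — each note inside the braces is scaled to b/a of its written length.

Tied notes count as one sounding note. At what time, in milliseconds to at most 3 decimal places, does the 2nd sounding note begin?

1. 0.0ms @ 0 + 1144.068ms (9/4)
2. 1144.068ms @ 9/4 + 381.356ms (3/4)

note 2 onset = 9/4b = 1144.068ms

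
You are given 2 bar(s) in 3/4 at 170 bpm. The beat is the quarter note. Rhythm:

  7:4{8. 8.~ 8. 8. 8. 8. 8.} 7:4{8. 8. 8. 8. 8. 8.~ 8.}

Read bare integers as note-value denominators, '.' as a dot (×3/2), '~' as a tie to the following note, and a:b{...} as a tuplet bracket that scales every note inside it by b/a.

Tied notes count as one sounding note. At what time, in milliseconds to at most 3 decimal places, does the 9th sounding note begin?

note 9 onset = 27/7b = 1361.345ms

1. 0.0ms @ 0 + 151.261ms (3/7)
2. 151.261ms @ 3/7 + 302.521ms (6/7)
3. 453.782ms @ 9/7 + 151.261ms (3/7)
4. 605.042ms @ 12/7 + 151.261ms (3/7)
5. 756.303ms @ 15/7 + 151.261ms (3/7)
6. 907.563ms @ 18/7 + 151.261ms (3/7)
7. 1058.824ms @ 3 + 151.261ms (3/7)
8. 1210.084ms @ 24/7 + 151.261ms (3/7)
9. 1361.345ms @ 27/7 + 151.261ms (3/7)
10. 1512.605ms @ 30/7 + 151.261ms (3/7)
11. 1663.866ms @ 33/7 + 151.261ms (3/7)
12. 1815.126ms @ 36/7 + 302.521ms (6/7)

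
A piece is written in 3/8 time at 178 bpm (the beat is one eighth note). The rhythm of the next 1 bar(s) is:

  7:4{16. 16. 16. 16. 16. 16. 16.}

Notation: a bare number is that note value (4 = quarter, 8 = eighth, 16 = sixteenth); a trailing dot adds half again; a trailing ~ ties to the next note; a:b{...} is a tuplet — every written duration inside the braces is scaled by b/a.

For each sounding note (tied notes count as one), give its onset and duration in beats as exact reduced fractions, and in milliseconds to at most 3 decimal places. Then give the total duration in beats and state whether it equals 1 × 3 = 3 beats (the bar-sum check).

1) 0.0ms=0b +144.462ms=3/7b
2) 144.462ms=3/7b +144.462ms=3/7b
3) 288.925ms=6/7b +144.462ms=3/7b
4) 433.387ms=9/7b +144.462ms=3/7b
5) 577.849ms=12/7b +144.462ms=3/7b
6) 722.311ms=15/7b +144.462ms=3/7b
7) 866.774ms=18/7b +144.462ms=3/7b
Σ=3b of 3 (178bpm 3/8) — PASS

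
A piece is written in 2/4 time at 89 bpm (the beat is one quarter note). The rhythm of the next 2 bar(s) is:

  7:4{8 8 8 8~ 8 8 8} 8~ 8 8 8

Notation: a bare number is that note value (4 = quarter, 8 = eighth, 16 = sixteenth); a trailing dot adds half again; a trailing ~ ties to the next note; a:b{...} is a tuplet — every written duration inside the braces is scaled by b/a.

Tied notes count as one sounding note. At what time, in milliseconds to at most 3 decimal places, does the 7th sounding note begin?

1. 0.0ms @ 0 + 192.616ms (2/7)
2. 192.616ms @ 2/7 + 192.616ms (2/7)
3. 385.233ms @ 4/7 + 192.616ms (2/7)
4. 577.849ms @ 6/7 + 385.233ms (4/7)
5. 963.082ms @ 10/7 + 192.616ms (2/7)
6. 1155.698ms @ 12/7 + 192.616ms (2/7)
7. 1348.315ms @ 2 + 674.157ms (1)
8. 2022.472ms @ 3 + 337.079ms (1/2)
9. 2359.551ms @ 7/2 + 337.079ms (1/2)

note 7 onset = 2b = 1348.315ms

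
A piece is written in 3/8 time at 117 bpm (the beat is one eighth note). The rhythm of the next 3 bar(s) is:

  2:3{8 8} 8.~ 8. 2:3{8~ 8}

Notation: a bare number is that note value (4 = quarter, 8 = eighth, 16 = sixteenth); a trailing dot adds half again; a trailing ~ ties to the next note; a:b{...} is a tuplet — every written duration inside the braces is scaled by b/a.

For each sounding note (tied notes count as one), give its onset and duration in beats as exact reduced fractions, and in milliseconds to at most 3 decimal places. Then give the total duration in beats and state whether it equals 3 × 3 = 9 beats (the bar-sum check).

1) 0.0ms=0b +769.231ms=3/2b
2) 769.231ms=3/2b +769.231ms=3/2b
3) 1538.462ms=3b +1538.462ms=3b
4) 3076.923ms=6b +1538.462ms=3b
Σ=9b of 9 (117bpm 3/8) — PASS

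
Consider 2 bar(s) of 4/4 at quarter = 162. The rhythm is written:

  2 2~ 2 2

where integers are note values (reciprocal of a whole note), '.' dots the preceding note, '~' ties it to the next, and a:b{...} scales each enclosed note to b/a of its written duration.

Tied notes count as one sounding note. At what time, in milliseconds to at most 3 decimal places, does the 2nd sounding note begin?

1. 0.0ms @ 0 + 740.741ms (2)
2. 740.741ms @ 2 + 1481.481ms (4)
3. 2222.222ms @ 6 + 740.741ms (2)

note 2 onset = 2b = 740.741ms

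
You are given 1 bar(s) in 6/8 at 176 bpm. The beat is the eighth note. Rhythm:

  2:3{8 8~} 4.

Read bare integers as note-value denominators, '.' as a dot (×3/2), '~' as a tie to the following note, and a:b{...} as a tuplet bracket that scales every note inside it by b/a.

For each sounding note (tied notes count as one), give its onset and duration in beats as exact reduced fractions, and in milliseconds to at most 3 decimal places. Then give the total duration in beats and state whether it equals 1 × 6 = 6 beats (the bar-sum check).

1) 0.0ms=0b +511.364ms=3/2b
2) 511.364ms=3/2b +1534.091ms=9/2b
Σ=6b of 6 (176bpm 6/8) — PASS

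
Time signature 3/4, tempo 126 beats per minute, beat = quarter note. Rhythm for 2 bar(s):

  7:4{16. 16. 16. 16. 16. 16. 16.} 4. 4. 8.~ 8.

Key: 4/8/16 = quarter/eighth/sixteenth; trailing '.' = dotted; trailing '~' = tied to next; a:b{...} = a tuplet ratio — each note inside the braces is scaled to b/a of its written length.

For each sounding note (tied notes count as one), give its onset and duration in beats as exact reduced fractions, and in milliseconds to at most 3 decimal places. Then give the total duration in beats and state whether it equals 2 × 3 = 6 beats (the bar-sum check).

1) 0.0ms=0b +102.041ms=3/14b
2) 102.041ms=3/14b +102.041ms=3/14b
3) 204.082ms=3/7b +102.041ms=3/14b
4) 306.122ms=9/14b +102.041ms=3/14b
5) 408.163ms=6/7b +102.041ms=3/14b
6) 510.204ms=15/14b +102.041ms=3/14b
7) 612.245ms=9/7b +102.041ms=3/14b
8) 714.286ms=3/2b +714.286ms=3/2b
9) 1428.571ms=3b +714.286ms=3/2b
10) 2142.857ms=9/2b +714.286ms=3/2b
Σ=6b of 6 (126bpm 3/4) — PASS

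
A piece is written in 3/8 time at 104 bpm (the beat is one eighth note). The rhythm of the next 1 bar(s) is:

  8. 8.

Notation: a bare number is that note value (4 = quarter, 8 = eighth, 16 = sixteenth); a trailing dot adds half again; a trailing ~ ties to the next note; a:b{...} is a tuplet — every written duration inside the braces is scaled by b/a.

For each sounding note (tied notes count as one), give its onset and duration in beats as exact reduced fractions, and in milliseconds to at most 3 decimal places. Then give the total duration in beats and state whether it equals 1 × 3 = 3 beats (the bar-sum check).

1) 0.0ms=0b +865.385ms=3/2b
2) 865.385ms=3/2b +865.385ms=3/2b
Σ=3b of 3 (104bpm 3/8) — PASS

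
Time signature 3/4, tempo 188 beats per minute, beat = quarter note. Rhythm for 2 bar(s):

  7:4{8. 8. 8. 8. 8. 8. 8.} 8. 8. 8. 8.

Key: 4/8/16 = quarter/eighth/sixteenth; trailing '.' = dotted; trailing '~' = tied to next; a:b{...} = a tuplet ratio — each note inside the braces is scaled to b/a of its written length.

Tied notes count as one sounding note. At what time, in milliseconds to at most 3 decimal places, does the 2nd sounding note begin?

1. 0.0ms @ 0 + 136.778ms (3/7)
2. 136.778ms @ 3/7 + 136.778ms (3/7)
3. 273.556ms @ 6/7 + 136.778ms (3/7)
4. 410.334ms @ 9/7 + 136.778ms (3/7)
5. 547.112ms @ 12/7 + 136.778ms (3/7)
6. 683.891ms @ 15/7 + 136.778ms (3/7)
7. 820.669ms @ 18/7 + 136.778ms (3/7)
8. 957.447ms @ 3 + 239.362ms (3/4)
9. 1196.809ms @ 15/4 + 239.362ms (3/4)
10. 1436.17ms @ 9/2 + 239.362ms (3/4)
11. 1675.532ms @ 21/4 + 239.362ms (3/4)

note 2 onset = 3/7b = 136.778ms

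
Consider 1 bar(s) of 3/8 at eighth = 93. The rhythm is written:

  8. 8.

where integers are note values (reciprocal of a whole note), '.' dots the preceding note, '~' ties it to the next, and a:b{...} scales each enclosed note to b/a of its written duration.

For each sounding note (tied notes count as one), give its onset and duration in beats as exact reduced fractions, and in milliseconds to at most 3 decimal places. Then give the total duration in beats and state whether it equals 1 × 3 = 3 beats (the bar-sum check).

1) 0.0ms=0b +967.742ms=3/2b
2) 967.742ms=3/2b +967.742ms=3/2b
Σ=3b of 3 (93bpm 3/8) — PASS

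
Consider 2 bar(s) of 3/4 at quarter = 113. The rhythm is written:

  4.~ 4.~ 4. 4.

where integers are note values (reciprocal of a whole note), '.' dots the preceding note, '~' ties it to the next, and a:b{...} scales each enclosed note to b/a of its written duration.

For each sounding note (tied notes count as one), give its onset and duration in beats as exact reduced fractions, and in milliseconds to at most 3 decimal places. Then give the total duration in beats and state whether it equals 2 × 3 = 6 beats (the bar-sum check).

1) 0.0ms=0b +2389.381ms=9/2b
2) 2389.381ms=9/2b +796.46ms=3/2b
Σ=6b of 6 (113bpm 3/4) — PASS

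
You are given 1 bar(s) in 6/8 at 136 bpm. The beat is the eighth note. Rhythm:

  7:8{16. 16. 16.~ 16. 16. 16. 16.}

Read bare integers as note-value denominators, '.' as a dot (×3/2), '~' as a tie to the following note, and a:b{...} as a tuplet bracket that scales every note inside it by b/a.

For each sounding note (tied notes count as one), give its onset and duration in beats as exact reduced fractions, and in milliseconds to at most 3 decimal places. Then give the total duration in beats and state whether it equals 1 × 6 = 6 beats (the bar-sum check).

1) 0.0ms=0b +378.151ms=6/7b
2) 378.151ms=6/7b +378.151ms=6/7b
3) 756.303ms=12/7b +756.303ms=12/7b
4) 1512.605ms=24/7b +378.151ms=6/7b
5) 1890.756ms=30/7b +378.151ms=6/7b
6) 2268.908ms=36/7b +378.151ms=6/7b
Σ=6b of 6 (136bpm 6/8) — PASS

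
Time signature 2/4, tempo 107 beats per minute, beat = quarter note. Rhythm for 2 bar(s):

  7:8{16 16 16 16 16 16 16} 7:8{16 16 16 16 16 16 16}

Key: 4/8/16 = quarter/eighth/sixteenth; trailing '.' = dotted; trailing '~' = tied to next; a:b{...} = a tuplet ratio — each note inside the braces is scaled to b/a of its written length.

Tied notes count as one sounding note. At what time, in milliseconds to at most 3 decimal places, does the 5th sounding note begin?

1. 0.0ms @ 0 + 160.214ms (2/7)
2. 160.214ms @ 2/7 + 160.214ms (2/7)
3. 320.427ms @ 4/7 + 160.214ms (2/7)
4. 480.641ms @ 6/7 + 160.214ms (2/7)
5. 640.854ms @ 8/7 + 160.214ms (2/7)
6. 801.068ms @ 10/7 + 160.214ms (2/7)
7. 961.282ms @ 12/7 + 160.214ms (2/7)
8. 1121.495ms @ 2 + 160.214ms (2/7)
9. 1281.709ms @ 16/7 + 160.214ms (2/7)
10. 1441.923ms @ 18/7 + 160.214ms (2/7)
11. 1602.136ms @ 20/7 + 160.214ms (2/7)
12. 1762.35ms @ 22/7 + 160.214ms (2/7)
13. 1922.563ms @ 24/7 + 160.214ms (2/7)
14. 2082.777ms @ 26/7 + 160.214ms (2/7)

note 5 onset = 8/7b = 640.854ms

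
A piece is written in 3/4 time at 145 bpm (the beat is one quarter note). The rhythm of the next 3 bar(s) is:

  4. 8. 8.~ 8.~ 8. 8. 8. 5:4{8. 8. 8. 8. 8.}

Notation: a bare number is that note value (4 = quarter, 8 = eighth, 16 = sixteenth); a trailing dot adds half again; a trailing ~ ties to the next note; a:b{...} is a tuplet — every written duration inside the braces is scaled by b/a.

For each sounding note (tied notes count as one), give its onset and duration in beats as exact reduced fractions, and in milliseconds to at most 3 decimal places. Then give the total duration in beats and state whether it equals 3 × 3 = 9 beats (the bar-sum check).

1) 0.0ms=0b +620.69ms=3/2b
2) 620.69ms=3/2b +310.345ms=3/4b
3) 931.034ms=9/4b +931.034ms=9/4b
4) 1862.069ms=9/2b +310.345ms=3/4b
5) 2172.414ms=21/4b +310.345ms=3/4b
6) 2482.759ms=6b +248.276ms=3/5b
7) 2731.034ms=33/5b +248.276ms=3/5b
8) 2979.31ms=36/5b +248.276ms=3/5b
9) 3227.586ms=39/5b +248.276ms=3/5b
10) 3475.862ms=42/5b +248.276ms=3/5b
Σ=9b of 9 (145bpm 3/4) — PASS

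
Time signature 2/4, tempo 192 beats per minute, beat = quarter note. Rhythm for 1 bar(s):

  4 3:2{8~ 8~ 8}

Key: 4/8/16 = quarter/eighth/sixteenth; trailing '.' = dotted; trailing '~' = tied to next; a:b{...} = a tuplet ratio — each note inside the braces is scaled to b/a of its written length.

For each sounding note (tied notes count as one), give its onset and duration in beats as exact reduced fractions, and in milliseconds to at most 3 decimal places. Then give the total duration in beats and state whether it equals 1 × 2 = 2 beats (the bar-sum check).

1) 0.0ms=0b +312.5ms=1b
2) 312.5ms=1b +312.5ms=1b
Σ=2b of 2 (192bpm 2/4) — PASS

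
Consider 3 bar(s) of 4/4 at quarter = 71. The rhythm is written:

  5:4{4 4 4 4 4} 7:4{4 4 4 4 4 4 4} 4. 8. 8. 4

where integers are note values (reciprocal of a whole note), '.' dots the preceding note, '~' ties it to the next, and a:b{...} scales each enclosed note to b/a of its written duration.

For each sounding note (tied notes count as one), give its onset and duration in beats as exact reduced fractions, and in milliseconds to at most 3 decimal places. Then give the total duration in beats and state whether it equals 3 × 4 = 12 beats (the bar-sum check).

1) 0.0ms=0b +676.056ms=4/5b
2) 676.056ms=4/5b +676.056ms=4/5b
3) 1352.113ms=8/5b +676.056ms=4/5b
4) 2028.169ms=12/5b +676.056ms=4/5b
5) 2704.225ms=16/5b +676.056ms=4/5b
6) 3380.282ms=4b +482.897ms=4/7b
7) 3863.179ms=32/7b +482.897ms=4/7b
8) 4346.076ms=36/7b +482.897ms=4/7b
9) 4828.974ms=40/7b +482.897ms=4/7b
10) 5311.871ms=44/7b +482.897ms=4/7b
11) 5794.769ms=48/7b +482.897ms=4/7b
12) 6277.666ms=52/7b +482.897ms=4/7b
13) 6760.563ms=8b +1267.606ms=3/2b
14) 8028.169ms=19/2b +633.803ms=3/4b
15) 8661.972ms=41/4b +633.803ms=3/4b
16) 9295.775ms=11b +845.07ms=1b
Σ=12b of 12 (71bpm 4/4) — PASS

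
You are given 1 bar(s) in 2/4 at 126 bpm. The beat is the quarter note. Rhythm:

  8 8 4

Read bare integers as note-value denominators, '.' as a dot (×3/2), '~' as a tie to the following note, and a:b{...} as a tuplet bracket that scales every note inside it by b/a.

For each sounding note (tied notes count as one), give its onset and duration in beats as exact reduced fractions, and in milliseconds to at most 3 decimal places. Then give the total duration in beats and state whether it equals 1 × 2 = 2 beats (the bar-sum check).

1) 0.0ms=0b +238.095ms=1/2b
2) 238.095ms=1/2b +238.095ms=1/2b
3) 476.19ms=1b +476.19ms=1b
Σ=2b of 2 (126bpm 2/4) — PASS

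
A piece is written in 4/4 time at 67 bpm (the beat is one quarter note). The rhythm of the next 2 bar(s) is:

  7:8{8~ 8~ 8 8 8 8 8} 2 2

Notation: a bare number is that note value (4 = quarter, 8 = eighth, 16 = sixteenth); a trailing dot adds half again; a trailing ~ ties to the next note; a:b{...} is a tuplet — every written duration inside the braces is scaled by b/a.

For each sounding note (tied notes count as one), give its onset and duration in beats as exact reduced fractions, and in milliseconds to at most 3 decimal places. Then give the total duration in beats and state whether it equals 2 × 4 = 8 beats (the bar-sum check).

1) 0.0ms=0b +1535.181ms=12/7b
2) 1535.181ms=12/7b +511.727ms=4/7b
3) 2046.908ms=16/7b +511.727ms=4/7b
4) 2558.635ms=20/7b +511.727ms=4/7b
5) 3070.362ms=24/7b +511.727ms=4/7b
6) 3582.09ms=4b +1791.045ms=2b
7) 5373.134ms=6b +1791.045ms=2b
Σ=8b of 8 (67bpm 4/4) — PASS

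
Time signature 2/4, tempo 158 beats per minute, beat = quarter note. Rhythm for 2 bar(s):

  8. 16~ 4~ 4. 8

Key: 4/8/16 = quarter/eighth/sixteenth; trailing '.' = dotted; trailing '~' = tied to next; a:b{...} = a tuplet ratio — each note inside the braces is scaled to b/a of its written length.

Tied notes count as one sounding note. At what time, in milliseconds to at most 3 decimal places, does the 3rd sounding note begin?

1. 0.0ms @ 0 + 284.81ms (3/4)
2. 284.81ms @ 3/4 + 1044.304ms (11/4)
3. 1329.114ms @ 7/2 + 189.873ms (1/2)

note 3 onset = 7/2b = 1329.114ms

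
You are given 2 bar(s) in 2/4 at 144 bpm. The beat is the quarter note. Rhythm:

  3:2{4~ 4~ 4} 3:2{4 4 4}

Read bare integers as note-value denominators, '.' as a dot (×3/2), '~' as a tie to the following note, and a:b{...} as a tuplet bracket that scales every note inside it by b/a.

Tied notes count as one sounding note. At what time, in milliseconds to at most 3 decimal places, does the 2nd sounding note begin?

note 2 onset = 2b = 833.333ms

1. 0.0ms @ 0 + 833.333ms (2)
2. 833.333ms @ 2 + 277.778ms (2/3)
3. 1111.111ms @ 8/3 + 277.778ms (2/3)
4. 1388.889ms @ 10/3 + 277.778ms (2/3)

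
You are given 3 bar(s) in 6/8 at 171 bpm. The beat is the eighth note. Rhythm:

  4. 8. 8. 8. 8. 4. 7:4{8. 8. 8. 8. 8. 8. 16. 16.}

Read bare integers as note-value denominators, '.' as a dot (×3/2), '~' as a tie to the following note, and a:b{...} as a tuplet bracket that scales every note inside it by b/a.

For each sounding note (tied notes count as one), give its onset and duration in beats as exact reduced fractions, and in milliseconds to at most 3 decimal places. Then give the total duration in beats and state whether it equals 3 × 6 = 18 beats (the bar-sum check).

1) 0.0ms=0b +1052.632ms=3b
2) 1052.632ms=3b +526.316ms=3/2b
3) 1578.947ms=9/2b +526.316ms=3/2b
4) 2105.263ms=6b +526.316ms=3/2b
5) 2631.579ms=15/2b +526.316ms=3/2b
6) 3157.895ms=9b +1052.632ms=3b
7) 4210.526ms=12b +300.752ms=6/7b
8) 4511.278ms=90/7b +300.752ms=6/7b
9) 4812.03ms=96/7b +300.752ms=6/7b
10) 5112.782ms=102/7b +300.752ms=6/7b
11) 5413.534ms=108/7b +300.752ms=6/7b
12) 5714.286ms=114/7b +300.752ms=6/7b
13) 6015.038ms=120/7b +150.376ms=3/7b
14) 6165.414ms=123/7b +150.376ms=3/7b
Σ=18b of 18 (171bpm 6/8) — PASS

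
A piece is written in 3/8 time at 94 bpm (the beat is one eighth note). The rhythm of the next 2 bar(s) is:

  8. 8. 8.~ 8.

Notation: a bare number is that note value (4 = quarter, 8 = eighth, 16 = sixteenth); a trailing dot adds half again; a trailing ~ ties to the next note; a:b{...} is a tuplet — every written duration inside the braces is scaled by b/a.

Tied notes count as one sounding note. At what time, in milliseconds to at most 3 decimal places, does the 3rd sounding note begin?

1. 0.0ms @ 0 + 957.447ms (3/2)
2. 957.447ms @ 3/2 + 957.447ms (3/2)
3. 1914.894ms @ 3 + 1914.894ms (3)

note 3 onset = 3b = 1914.894ms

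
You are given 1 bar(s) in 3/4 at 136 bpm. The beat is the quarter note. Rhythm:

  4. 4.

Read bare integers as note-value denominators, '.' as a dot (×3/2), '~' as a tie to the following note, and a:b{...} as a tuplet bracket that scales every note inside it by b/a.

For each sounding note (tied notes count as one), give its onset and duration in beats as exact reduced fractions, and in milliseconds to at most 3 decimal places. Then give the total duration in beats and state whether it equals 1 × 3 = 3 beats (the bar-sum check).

1) 0.0ms=0b +661.765ms=3/2b
2) 661.765ms=3/2b +661.765ms=3/2b
Σ=3b of 3 (136bpm 3/4) — PASS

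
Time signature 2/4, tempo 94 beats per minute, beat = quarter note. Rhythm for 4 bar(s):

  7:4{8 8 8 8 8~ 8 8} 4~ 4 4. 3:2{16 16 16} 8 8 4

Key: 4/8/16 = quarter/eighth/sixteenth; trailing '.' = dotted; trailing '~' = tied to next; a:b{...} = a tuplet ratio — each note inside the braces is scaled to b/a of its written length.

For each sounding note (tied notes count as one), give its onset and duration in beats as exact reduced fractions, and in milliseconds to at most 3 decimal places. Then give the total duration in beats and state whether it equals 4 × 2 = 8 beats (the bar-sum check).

1) 0.0ms=0b +182.371ms=2/7b
2) 182.371ms=2/7b +182.371ms=2/7b
3) 364.742ms=4/7b +182.371ms=2/7b
4) 547.112ms=6/7b +182.371ms=2/7b
5) 729.483ms=8/7b +364.742ms=4/7b
6) 1094.225ms=12/7b +182.371ms=2/7b
7) 1276.596ms=2b +1276.596ms=2b
8) 2553.191ms=4b +957.447ms=3/2b
9) 3510.638ms=11/2b +106.383ms=1/6b
10) 3617.021ms=17/3b +106.383ms=1/6b
11) 3723.404ms=35/6b +106.383ms=1/6b
12) 3829.787ms=6b +319.149ms=1/2b
13) 4148.936ms=13/2b +319.149ms=1/2b
14) 4468.085ms=7b +638.298ms=1b
Σ=8b of 8 (94bpm 2/4) — PASS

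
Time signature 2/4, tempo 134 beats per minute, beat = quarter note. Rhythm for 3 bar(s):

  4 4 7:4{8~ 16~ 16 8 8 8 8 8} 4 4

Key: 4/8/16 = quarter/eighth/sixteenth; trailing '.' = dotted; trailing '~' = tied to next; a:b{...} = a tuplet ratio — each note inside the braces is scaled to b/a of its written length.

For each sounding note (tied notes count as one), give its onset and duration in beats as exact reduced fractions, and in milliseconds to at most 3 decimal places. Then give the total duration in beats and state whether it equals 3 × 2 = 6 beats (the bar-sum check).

1) 0.0ms=0b +447.761ms=1b
2) 447.761ms=1b +447.761ms=1b
3) 895.522ms=2b +255.864ms=4/7b
4) 1151.386ms=18/7b +127.932ms=2/7b
5) 1279.318ms=20/7b +127.932ms=2/7b
6) 1407.249ms=22/7b +127.932ms=2/7b
7) 1535.181ms=24/7b +127.932ms=2/7b
8) 1663.113ms=26/7b +127.932ms=2/7b
9) 1791.045ms=4b +447.761ms=1b
10) 2238.806ms=5b +447.761ms=1b
Σ=6b of 6 (134bpm 2/4) — PASS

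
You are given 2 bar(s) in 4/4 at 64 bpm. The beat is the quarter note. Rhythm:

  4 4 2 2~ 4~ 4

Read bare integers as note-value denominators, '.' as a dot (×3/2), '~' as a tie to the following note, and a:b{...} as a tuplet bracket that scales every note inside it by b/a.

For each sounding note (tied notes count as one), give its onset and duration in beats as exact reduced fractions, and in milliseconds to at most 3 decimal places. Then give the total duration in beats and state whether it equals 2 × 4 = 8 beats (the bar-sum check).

1) 0.0ms=0b +937.5ms=1b
2) 937.5ms=1b +937.5ms=1b
3) 1875.0ms=2b +1875.0ms=2b
4) 3750.0ms=4b +3750.0ms=4b
Σ=8b of 8 (64bpm 4/4) — PASS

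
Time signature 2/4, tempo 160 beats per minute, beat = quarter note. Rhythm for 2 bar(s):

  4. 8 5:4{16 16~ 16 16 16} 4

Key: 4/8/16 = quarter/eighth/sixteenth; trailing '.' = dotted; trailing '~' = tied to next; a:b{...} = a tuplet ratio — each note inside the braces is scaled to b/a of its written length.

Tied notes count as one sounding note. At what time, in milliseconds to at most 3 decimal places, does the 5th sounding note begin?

note 5 onset = 13/5b = 975.0ms

1. 0.0ms @ 0 + 562.5ms (3/2)
2. 562.5ms @ 3/2 + 187.5ms (1/2)
3. 750.0ms @ 2 + 75.0ms (1/5)
4. 825.0ms @ 11/5 + 150.0ms (2/5)
5. 975.0ms @ 13/5 + 75.0ms (1/5)
6. 1050.0ms @ 14/5 + 75.0ms (1/5)
7. 1125.0ms @ 3 + 375.0ms (1)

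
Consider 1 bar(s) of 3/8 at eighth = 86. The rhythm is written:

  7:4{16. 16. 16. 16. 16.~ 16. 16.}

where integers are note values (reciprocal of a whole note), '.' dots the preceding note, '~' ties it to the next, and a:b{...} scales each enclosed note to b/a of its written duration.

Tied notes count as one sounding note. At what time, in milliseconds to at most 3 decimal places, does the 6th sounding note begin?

1. 0.0ms @ 0 + 299.003ms (3/7)
2. 299.003ms @ 3/7 + 299.003ms (3/7)
3. 598.007ms @ 6/7 + 299.003ms (3/7)
4. 897.01ms @ 9/7 + 299.003ms (3/7)
5. 1196.013ms @ 12/7 + 598.007ms (6/7)
6. 1794.02ms @ 18/7 + 299.003ms (3/7)

note 6 onset = 18/7b = 1794.02ms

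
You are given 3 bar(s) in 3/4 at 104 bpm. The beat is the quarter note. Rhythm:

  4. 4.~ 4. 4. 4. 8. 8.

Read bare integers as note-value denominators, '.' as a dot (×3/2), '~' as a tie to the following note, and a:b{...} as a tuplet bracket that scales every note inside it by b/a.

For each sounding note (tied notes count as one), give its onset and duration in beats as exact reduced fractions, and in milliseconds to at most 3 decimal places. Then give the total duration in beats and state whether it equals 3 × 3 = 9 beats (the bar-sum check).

1) 0.0ms=0b +865.385ms=3/2b
2) 865.385ms=3/2b +1730.769ms=3b
3) 2596.154ms=9/2b +865.385ms=3/2b
4) 3461.538ms=6b +865.385ms=3/2b
5) 4326.923ms=15/2b +432.692ms=3/4b
6) 4759.615ms=33/4b +432.692ms=3/4b
Σ=9b of 9 (104bpm 3/4) — PASS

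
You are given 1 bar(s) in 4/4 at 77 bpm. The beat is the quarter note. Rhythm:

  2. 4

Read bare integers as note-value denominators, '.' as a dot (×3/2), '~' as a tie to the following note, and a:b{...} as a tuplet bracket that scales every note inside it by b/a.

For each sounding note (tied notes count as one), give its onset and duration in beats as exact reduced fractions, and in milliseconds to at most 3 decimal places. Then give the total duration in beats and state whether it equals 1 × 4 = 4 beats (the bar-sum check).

1) 0.0ms=0b +2337.662ms=3b
2) 2337.662ms=3b +779.221ms=1b
Σ=4b of 4 (77bpm 4/4) — PASS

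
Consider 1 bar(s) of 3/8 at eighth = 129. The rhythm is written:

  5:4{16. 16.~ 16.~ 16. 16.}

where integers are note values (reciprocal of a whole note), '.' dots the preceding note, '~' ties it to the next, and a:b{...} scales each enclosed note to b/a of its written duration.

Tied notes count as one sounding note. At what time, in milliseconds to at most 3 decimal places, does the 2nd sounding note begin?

note 2 onset = 3/5b = 279.07ms

1. 0.0ms @ 0 + 279.07ms (3/5)
2. 279.07ms @ 3/5 + 837.209ms (9/5)
3. 1116.279ms @ 12/5 + 279.07ms (3/5)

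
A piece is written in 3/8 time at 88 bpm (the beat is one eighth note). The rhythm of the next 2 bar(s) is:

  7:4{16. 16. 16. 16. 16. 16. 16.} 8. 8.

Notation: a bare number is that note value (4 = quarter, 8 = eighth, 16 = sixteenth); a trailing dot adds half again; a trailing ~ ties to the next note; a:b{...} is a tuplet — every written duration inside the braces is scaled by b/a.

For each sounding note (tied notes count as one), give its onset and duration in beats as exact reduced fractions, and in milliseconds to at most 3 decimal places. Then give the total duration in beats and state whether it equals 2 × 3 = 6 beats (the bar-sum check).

1) 0.0ms=0b +292.208ms=3/7b
2) 292.208ms=3/7b +292.208ms=3/7b
3) 584.416ms=6/7b +292.208ms=3/7b
4) 876.623ms=9/7b +292.208ms=3/7b
5) 1168.831ms=12/7b +292.208ms=3/7b
6) 1461.039ms=15/7b +292.208ms=3/7b
7) 1753.247ms=18/7b +292.208ms=3/7b
8) 2045.455ms=3b +1022.727ms=3/2b
9) 3068.182ms=9/2b +1022.727ms=3/2b
Σ=6b of 6 (88bpm 3/8) — PASS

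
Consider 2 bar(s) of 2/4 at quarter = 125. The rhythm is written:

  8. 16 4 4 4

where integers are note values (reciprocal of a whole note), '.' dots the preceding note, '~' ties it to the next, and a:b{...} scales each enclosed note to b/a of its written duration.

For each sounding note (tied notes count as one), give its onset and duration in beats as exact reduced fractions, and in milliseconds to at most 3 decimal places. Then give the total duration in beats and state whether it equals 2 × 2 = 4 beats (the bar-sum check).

1) 0.0ms=0b +360.0ms=3/4b
2) 360.0ms=3/4b +120.0ms=1/4b
3) 480.0ms=1b +480.0ms=1b
4) 960.0ms=2b +480.0ms=1b
5) 1440.0ms=3b +480.0ms=1b
Σ=4b of 4 (125bpm 2/4) — PASS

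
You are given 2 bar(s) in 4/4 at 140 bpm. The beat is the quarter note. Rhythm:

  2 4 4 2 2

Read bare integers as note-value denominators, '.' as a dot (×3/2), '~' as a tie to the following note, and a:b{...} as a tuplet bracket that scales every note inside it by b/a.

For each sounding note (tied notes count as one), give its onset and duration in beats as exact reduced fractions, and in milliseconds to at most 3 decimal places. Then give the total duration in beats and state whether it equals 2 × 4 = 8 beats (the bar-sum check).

1) 0.0ms=0b +857.143ms=2b
2) 857.143ms=2b +428.571ms=1b
3) 1285.714ms=3b +428.571ms=1b
4) 1714.286ms=4b +857.143ms=2b
5) 2571.429ms=6b +857.143ms=2b
Σ=8b of 8 (140bpm 4/4) — PASS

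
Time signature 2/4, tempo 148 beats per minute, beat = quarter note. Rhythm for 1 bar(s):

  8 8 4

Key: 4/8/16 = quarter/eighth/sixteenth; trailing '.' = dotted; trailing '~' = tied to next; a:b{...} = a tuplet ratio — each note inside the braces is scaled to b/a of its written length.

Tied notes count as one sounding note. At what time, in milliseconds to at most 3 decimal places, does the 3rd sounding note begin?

1. 0.0ms @ 0 + 202.703ms (1/2)
2. 202.703ms @ 1/2 + 202.703ms (1/2)
3. 405.405ms @ 1 + 405.405ms (1)

note 3 onset = 1b = 405.405ms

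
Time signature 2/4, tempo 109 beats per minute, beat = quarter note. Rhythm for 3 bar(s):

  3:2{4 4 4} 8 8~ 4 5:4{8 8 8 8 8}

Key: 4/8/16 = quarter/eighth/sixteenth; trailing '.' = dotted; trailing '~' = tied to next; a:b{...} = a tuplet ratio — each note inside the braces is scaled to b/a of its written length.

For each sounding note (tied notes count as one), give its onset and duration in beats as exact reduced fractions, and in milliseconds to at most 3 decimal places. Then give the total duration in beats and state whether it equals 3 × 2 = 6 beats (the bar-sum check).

1) 0.0ms=0b +366.972ms=2/3b
2) 366.972ms=2/3b +366.972ms=2/3b
3) 733.945ms=4/3b +366.972ms=2/3b
4) 1100.917ms=2b +275.229ms=1/2b
5) 1376.147ms=5/2b +825.688ms=3/2b
6) 2201.835ms=4b +220.183ms=2/5b
7) 2422.018ms=22/5b +220.183ms=2/5b
8) 2642.202ms=24/5b +220.183ms=2/5b
9) 2862.385ms=26/5b +220.183ms=2/5b
10) 3082.569ms=28/5b +220.183ms=2/5b
Σ=6b of 6 (109bpm 2/4) — PASS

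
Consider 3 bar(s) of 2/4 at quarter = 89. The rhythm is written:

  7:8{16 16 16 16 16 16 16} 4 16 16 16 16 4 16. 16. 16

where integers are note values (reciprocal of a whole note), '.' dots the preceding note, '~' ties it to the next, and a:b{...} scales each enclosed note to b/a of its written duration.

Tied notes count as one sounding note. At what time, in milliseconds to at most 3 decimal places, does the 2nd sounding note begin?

1. 0.0ms @ 0 + 192.616ms (2/7)
2. 192.616ms @ 2/7 + 192.616ms (2/7)
3. 385.233ms @ 4/7 + 192.616ms (2/7)
4. 577.849ms @ 6/7 + 192.616ms (2/7)
5. 770.465ms @ 8/7 + 192.616ms (2/7)
6. 963.082ms @ 10/7 + 192.616ms (2/7)
7. 1155.698ms @ 12/7 + 192.616ms (2/7)
8. 1348.315ms @ 2 + 674.157ms (1)
9. 2022.472ms @ 3 + 168.539ms (1/4)
10. 2191.011ms @ 13/4 + 168.539ms (1/4)
11. 2359.551ms @ 7/2 + 168.539ms (1/4)
12. 2528.09ms @ 15/4 + 168.539ms (1/4)
13. 2696.629ms @ 4 + 674.157ms (1)
14. 3370.787ms @ 5 + 252.809ms (3/8)
15. 3623.596ms @ 43/8 + 252.809ms (3/8)
16. 3876.404ms @ 23/4 + 168.539ms (1/4)

note 2 onset = 2/7b = 192.616ms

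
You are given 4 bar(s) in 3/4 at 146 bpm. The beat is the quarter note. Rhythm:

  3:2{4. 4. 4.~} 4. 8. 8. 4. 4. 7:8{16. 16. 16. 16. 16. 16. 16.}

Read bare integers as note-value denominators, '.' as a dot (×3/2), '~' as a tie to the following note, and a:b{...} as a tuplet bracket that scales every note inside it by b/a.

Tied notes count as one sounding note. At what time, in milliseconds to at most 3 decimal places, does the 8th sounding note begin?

1. 0.0ms @ 0 + 410.959ms (1)
2. 410.959ms @ 1 + 410.959ms (1)
3. 821.918ms @ 2 + 1027.397ms (5/2)
4. 1849.315ms @ 9/2 + 308.219ms (3/4)
5. 2157.534ms @ 21/4 + 308.219ms (3/4)
6. 2465.753ms @ 6 + 616.438ms (3/2)
7. 3082.192ms @ 15/2 + 616.438ms (3/2)
8. 3698.63ms @ 9 + 176.125ms (3/7)
9. 3874.755ms @ 66/7 + 176.125ms (3/7)
10. 4050.881ms @ 69/7 + 176.125ms (3/7)
11. 4227.006ms @ 72/7 + 176.125ms (3/7)
12. 4403.131ms @ 75/7 + 176.125ms (3/7)
13. 4579.256ms @ 78/7 + 176.125ms (3/7)
14. 4755.382ms @ 81/7 + 176.125ms (3/7)

note 8 onset = 9b = 3698.63ms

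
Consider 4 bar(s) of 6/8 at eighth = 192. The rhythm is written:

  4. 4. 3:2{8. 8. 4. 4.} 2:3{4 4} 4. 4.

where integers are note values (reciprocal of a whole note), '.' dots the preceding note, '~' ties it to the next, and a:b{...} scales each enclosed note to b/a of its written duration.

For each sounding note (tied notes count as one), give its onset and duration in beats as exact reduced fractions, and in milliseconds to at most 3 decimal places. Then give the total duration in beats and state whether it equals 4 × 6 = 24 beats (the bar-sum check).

1) 0.0ms=0b +937.5ms=3b
2) 937.5ms=3b +937.5ms=3b
3) 1875.0ms=6b +312.5ms=1b
4) 2187.5ms=7b +312.5ms=1b
5) 2500.0ms=8b +625.0ms=2b
6) 3125.0ms=10b +625.0ms=2b
7) 3750.0ms=12b +937.5ms=3b
8) 4687.5ms=15b +937.5ms=3b
9) 5625.0ms=18b +937.5ms=3b
10) 6562.5ms=21b +937.5ms=3b
Σ=24b of 24 (192bpm 6/8) — PASS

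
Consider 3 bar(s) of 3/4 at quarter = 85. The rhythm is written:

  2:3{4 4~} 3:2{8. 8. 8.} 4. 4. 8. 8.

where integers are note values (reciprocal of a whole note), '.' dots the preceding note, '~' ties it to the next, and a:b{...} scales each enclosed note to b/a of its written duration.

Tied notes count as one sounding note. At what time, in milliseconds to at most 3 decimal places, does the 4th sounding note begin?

1. 0.0ms @ 0 + 1058.824ms (3/2)
2. 1058.824ms @ 3/2 + 1411.765ms (2)
3. 2470.588ms @ 7/2 + 352.941ms (1/2)
4. 2823.529ms @ 4 + 352.941ms (1/2)
5. 3176.471ms @ 9/2 + 1058.824ms (3/2)
6. 4235.294ms @ 6 + 1058.824ms (3/2)
7. 5294.118ms @ 15/2 + 529.412ms (3/4)
8. 5823.529ms @ 33/4 + 529.412ms (3/4)

note 4 onset = 4b = 2823.529ms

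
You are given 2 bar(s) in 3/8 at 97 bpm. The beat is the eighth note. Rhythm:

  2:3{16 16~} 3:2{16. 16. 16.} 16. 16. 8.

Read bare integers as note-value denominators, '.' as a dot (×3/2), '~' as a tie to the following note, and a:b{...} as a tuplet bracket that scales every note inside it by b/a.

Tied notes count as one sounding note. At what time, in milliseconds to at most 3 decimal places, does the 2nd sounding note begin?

1. 0.0ms @ 0 + 463.918ms (3/4)
2. 463.918ms @ 3/4 + 773.196ms (5/4)
3. 1237.113ms @ 2 + 309.278ms (1/2)
4. 1546.392ms @ 5/2 + 309.278ms (1/2)
5. 1855.67ms @ 3 + 463.918ms (3/4)
6. 2319.588ms @ 15/4 + 463.918ms (3/4)
7. 2783.505ms @ 9/2 + 927.835ms (3/2)

note 2 onset = 3/4b = 463.918ms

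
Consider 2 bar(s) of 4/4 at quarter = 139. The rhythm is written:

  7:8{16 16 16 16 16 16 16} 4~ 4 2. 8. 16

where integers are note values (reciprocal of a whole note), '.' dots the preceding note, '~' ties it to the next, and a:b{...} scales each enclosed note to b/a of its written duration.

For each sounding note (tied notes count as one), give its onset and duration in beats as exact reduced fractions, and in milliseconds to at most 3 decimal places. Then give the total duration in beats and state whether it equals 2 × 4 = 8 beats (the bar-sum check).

1) 0.0ms=0b +123.33ms=2/7b
2) 123.33ms=2/7b +123.33ms=2/7b
3) 246.66ms=4/7b +123.33ms=2/7b
4) 369.99ms=6/7b +123.33ms=2/7b
5) 493.32ms=8/7b +123.33ms=2/7b
6) 616.65ms=10/7b +123.33ms=2/7b
7) 739.979ms=12/7b +123.33ms=2/7b
8) 863.309ms=2b +863.309ms=2b
9) 1726.619ms=4b +1294.964ms=3b
10) 3021.583ms=7b +323.741ms=3/4b
11) 3345.324ms=31/4b +107.914ms=1/4b
Σ=8b of 8 (139bpm 4/4) — PASS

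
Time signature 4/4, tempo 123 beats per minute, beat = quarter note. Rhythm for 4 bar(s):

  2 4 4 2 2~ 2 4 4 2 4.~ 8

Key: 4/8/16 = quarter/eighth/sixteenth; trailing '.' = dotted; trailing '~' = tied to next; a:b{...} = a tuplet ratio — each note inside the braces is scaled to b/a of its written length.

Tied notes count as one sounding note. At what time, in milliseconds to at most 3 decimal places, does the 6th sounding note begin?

1. 0.0ms @ 0 + 975.61ms (2)
2. 975.61ms @ 2 + 487.805ms (1)
3. 1463.415ms @ 3 + 487.805ms (1)
4. 1951.22ms @ 4 + 975.61ms (2)
5. 2926.829ms @ 6 + 1951.22ms (4)
6. 4878.049ms @ 10 + 487.805ms (1)
7. 5365.854ms @ 11 + 487.805ms (1)
8. 5853.659ms @ 12 + 975.61ms (2)
9. 6829.268ms @ 14 + 975.61ms (2)

note 6 onset = 10b = 4878.049ms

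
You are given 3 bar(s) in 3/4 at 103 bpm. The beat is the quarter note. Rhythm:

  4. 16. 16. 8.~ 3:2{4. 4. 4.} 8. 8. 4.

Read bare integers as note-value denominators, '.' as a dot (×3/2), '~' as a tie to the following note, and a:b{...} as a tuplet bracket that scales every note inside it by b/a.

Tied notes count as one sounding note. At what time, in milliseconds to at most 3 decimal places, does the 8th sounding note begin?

1. 0.0ms @ 0 + 873.786ms (3/2)
2. 873.786ms @ 3/2 + 218.447ms (3/8)
3. 1092.233ms @ 15/8 + 218.447ms (3/8)
4. 1310.68ms @ 9/4 + 1019.417ms (7/4)
5. 2330.097ms @ 4 + 582.524ms (1)
6. 2912.621ms @ 5 + 582.524ms (1)
7. 3495.146ms @ 6 + 436.893ms (3/4)
8. 3932.039ms @ 27/4 + 436.893ms (3/4)
9. 4368.932ms @ 15/2 + 873.786ms (3/2)

note 8 onset = 27/4b = 3932.039ms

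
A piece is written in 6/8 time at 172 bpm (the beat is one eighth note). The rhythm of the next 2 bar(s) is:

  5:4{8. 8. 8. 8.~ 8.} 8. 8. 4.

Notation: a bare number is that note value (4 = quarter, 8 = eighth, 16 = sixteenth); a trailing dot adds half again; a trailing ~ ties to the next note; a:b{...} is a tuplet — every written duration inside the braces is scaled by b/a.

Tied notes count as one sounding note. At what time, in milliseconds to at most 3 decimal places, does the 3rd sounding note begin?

1. 0.0ms @ 0 + 418.605ms (6/5)
2. 418.605ms @ 6/5 + 418.605ms (6/5)
3. 837.209ms @ 12/5 + 418.605ms (6/5)
4. 1255.814ms @ 18/5 + 837.209ms (12/5)
5. 2093.023ms @ 6 + 523.256ms (3/2)
6. 2616.279ms @ 15/2 + 523.256ms (3/2)
7. 3139.535ms @ 9 + 1046.512ms (3)

note 3 onset = 12/5b = 837.209ms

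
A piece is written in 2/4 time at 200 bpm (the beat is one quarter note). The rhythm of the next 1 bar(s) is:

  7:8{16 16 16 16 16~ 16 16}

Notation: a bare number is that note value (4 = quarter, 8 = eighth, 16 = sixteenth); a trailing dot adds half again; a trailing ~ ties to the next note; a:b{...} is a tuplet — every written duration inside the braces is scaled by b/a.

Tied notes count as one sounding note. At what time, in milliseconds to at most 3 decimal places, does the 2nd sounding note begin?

note 2 onset = 2/7b = 85.714ms

1. 0.0ms @ 0 + 85.714ms (2/7)
2. 85.714ms @ 2/7 + 85.714ms (2/7)
3. 171.429ms @ 4/7 + 85.714ms (2/7)
4. 257.143ms @ 6/7 + 85.714ms (2/7)
5. 342.857ms @ 8/7 + 171.429ms (4/7)
6. 514.286ms @ 12/7 + 85.714ms (2/7)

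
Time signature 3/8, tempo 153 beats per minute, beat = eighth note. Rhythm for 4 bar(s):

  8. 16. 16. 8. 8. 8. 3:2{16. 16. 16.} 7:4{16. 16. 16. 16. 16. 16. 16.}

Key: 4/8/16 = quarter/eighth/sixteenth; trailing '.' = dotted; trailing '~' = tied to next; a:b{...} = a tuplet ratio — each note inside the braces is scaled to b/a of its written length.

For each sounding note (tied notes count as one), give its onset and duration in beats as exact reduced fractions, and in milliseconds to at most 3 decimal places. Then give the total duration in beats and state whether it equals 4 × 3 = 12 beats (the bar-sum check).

1) 0.0ms=0b +588.235ms=3/2b
2) 588.235ms=3/2b +294.118ms=3/4b
3) 882.353ms=9/4b +294.118ms=3/4b
4) 1176.471ms=3b +588.235ms=3/2b
5) 1764.706ms=9/2b +588.235ms=3/2b
6) 2352.941ms=6b +588.235ms=3/2b
7) 2941.176ms=15/2b +196.078ms=1/2b
8) 3137.255ms=8b +196.078ms=1/2b
9) 3333.333ms=17/2b +196.078ms=1/2b
10) 3529.412ms=9b +168.067ms=3/7b
11) 3697.479ms=66/7b +168.067ms=3/7b
12) 3865.546ms=69/7b +168.067ms=3/7b
13) 4033.613ms=72/7b +168.067ms=3/7b
14) 4201.681ms=75/7b +168.067ms=3/7b
15) 4369.748ms=78/7b +168.067ms=3/7b
16) 4537.815ms=81/7b +168.067ms=3/7b
Σ=12b of 12 (153bpm 3/8) — PASS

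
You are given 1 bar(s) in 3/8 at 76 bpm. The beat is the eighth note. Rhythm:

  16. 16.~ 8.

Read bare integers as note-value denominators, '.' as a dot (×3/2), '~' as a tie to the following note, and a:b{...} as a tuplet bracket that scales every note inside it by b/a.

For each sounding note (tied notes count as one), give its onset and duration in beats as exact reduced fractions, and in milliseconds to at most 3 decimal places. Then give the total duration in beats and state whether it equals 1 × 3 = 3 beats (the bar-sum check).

1) 0.0ms=0b +592.105ms=3/4b
2) 592.105ms=3/4b +1776.316ms=9/4b
Σ=3b of 3 (76bpm 3/8) — PASS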